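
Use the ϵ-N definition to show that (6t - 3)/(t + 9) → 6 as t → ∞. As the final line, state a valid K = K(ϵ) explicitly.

K = 57/ϵ

Fix ϵ > 0. We seek K > 0 such that t > K implies |(6t - 3)/(t + 9) − 6| < ϵ.
(6t - 3)/(t + 9) − 6 = ((6t - 3) − 6(t + 9)) / ((t + 9)) = -57/((t + 9)).
For t > 0 we have t + 9 > t, so |(6t - 3)/(t + 9) − 6| = 57/((t + 9)) < 57/(t) = 57/t.
Thus |(6t - 3)/(t + 9) − 6| < ϵ whenever t > 57/ϵ.
Take K = 57/ϵ. If t > K then |(6t - 3)/(t + 9) − 6| < 57/t < ϵ.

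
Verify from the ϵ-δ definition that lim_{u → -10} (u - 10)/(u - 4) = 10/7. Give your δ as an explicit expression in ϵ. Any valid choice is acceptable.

Fix ϵ > 0. We want δ > 0 with 0 < |u + 10| < δ ⇒ |(u - 10)/(u - 4) − (10/7)| < ϵ.
Combining over a common denominator, (u - 10)/(u - 4) − (10/7) = [(u - 10)·(-14) − (-20)·(u - 4)] / [(-14)·(u - 4)] = 6(u + 10) / ((-14)(u - 4)).
So |(u - 10)/(u - 4) − (10/7)| = 6|u + 10| / (14·|u − 4|).
Restrict δ ≤ 7. Then |u + 10| < 7 gives |u − 4| = |(u + 10) + (-14)| ≥ 14 − 7 = 7.
Hence |(u - 10)/(u - 4) − (10/7)| < 6|u + 10|/(14·7) = (3/49)|u + 10|, which is < ϵ once |u + 10| < (49/3)ϵ.
Take δ = min(7, (49/3)ϵ). Then 0 < |u + 10| < δ forces both bounds, so |(u - 10)/(u - 4) − (10/7)| < ϵ.

δ = min(7, (49/3)ϵ)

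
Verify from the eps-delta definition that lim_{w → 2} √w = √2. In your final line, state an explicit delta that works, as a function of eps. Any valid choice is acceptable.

Suppose eps > 0. We want delta > 0 such that 0 < |w − 2| < delta implies |√w − √2| < eps.
Multiplying by the conjugate, |√w − √2| = |w − 2|/(√w + √2).
Restrict delta ≤ 2 so that |w − 2| < 2 forces w > 0, and then √w + √2 > √2.
Hence |√w − √2| < |w − 2|/√2, which is < eps once |w − 2| < √2·eps.
Take delta = min(2, √2·eps). If 0 < |w − 2| < delta then w > 0 and |√w − √2| < |w − 2|/√2 < eps.

delta = min(2, √2·eps)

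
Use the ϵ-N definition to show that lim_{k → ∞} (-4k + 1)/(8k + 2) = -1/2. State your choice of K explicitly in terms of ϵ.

Suppose ϵ > 0. For k ≥ 1, |(-4k + 1)/(8k + 2) + 1/2| = |16|/(8(8k + 2)) = 16/(8(8k + 2)).
Since 8k + 2 ≥ 8k for k ≥ 1, this is ≤ 16/(8·8k) = (1/4)/k.
So |(-4k + 1)/(8k + 2) + 1/2| < ϵ whenever k > (1/4)/ϵ.
Take K = (1/4)/ϵ. If k > K then |(-4k + 1)/(8k + 2) + 1/2| ≤ (1/4)/k < ϵ.

K = (1/4)/ϵ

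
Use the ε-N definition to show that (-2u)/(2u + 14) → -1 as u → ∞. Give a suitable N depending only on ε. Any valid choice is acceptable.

Let ε > 0 be given. We seek N > 0 such that u > N implies |(-2u)/(2u + 14) + 1| < ε.
(-2u)/(2u + 14) + 1 = (2(-2u) − (-2)(2u + 14)) / (2(2u + 14)) = 28/(2(2u + 14)).
For u > 0 we have 2u + 14 > 2u, so |(-2u)/(2u + 14) + 1| = 28/(2(2u + 14)) < 28/(2·2u) = 7/u.
Thus |(-2u)/(2u + 14) + 1| < ε whenever u > 7/ε.
Take N = 7/ε. If u > N then |(-2u)/(2u + 14) + 1| < 7/u < ε.

N = 7/ε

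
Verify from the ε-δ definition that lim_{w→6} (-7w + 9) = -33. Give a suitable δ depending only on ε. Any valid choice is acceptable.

δ = ε/7

Let ε > 0 be given. We need δ > 0 so that 0 < |w − 6| < δ implies |(-7w + 9) + 33| < ε.
|(-7w + 9) + 33| = |-7w + 42| = 7|w − 6|.
Thus it suffices that |w − 6| < ε/7.
Take δ = ε/7. If 0 < |w − 6| < δ then |(-7w + 9) + 33| = 7|w − 6| < 7·(ε/7) = ε.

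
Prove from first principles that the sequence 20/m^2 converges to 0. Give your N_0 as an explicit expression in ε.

N_0 = (20/ε)^{1/2}

Let ε > 0. For m ≥ 1, |20/m^2 − 0| = 20/m^2.
20/m^2 < ε ⇔ m^2 > 20/ε ⇔ m > (20/ε)^{1/2}.
Take N_0 = (20/ε)^{1/2}. Then m > N_0 implies 20/m^2 < ε.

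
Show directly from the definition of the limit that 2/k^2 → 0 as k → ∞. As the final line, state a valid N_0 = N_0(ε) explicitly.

N_0 = (2/ε)^{1/2}

Let ε > 0. For k ≥ 1, |2/k^2 − 0| = 2/k^2.
2/k^2 < ε ⇔ k^2 > 2/ε ⇔ k > (2/ε)^{1/2}.
Take N_0 = (2/ε)^{1/2}. Then k > N_0 implies 2/k^2 < ε.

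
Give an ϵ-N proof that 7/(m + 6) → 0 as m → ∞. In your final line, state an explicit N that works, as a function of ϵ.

N = 7/ϵ

Suppose ϵ > 0. For m ≥ 1, |7/(m + 6) − 0| = 7/(m + 6) ≤ 7/m.
We need 7/m < ϵ, i.e. m > 7/ϵ.
Take N = 7/ϵ. If m > N then |7/(m + 6)| ≤ 7/m < ϵ.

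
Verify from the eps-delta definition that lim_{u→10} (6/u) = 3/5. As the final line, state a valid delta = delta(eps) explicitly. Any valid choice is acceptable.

Fix eps > 0. We seek delta > 0 such that 0 < |u − 10| < delta implies |6/u − (3/5)| < eps.
|6/u − (3/5)| = 6·|10 − u|/(10·|u|) = 6|u − 10|/(10|u|).
Restrict delta ≤ 5. Then |u − 10| < 5 gives |u| > 5, so 10|u| > 50.
Then |6/u − (3/5)| < 6|u − 10|/50, which is < eps when |u − 10| < (25/3)eps.
Take delta = min(5, (25/3)eps). Then 0 < |u − 10| < delta gives both |u − 10| < 5 and |u − 10| < (25/3)eps, so |6/u − (3/5)| < eps.

delta = min(5, (25/3)eps)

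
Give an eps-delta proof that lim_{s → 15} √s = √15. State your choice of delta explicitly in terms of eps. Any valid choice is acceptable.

Fix eps > 0. We want delta > 0 such that 0 < |s − 15| < delta implies |√s − √15| < eps.
Multiplying by the conjugate, |√s − √15| = |s − 15|/(√s + √15).
Restrict delta ≤ 15 so that |s − 15| < 15 forces s > 0, and then √s + √15 > √15.
Hence |√s − √15| < |s − 15|/√15, which is < eps once |s − 15| < √15·eps.
Take delta = min(15, √15·eps). If 0 < |s − 15| < delta then s > 0 and |√s − √15| < |s − 15|/√15 < eps.

delta = min(15, √15·eps)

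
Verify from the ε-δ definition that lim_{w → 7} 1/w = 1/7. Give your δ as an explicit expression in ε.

δ = min(7/2, (49/2)ε)

Suppose ε > 0. We seek δ > 0 such that 0 < |w − 7| < δ implies |1/w − (1/7)| < ε.
|1/w − (1/7)| = |7 − w|/(7·|w|) = |w − 7|/(7|w|).
Require δ ≤ 7/2 so that |w| > 7 − 7/2 = 7/2, hence 7|w| > 49/2.
Then |1/w − (1/7)| < |w − 7|/(49/2), which is < ε when |w − 7| < (49/2)ε.
Take δ = min(7/2, (49/2)ε). Then 0 < |w − 7| < δ gives both |w − 7| < 7/2 and |w − 7| < (49/2)ε, so |1/w − (1/7)| < ε.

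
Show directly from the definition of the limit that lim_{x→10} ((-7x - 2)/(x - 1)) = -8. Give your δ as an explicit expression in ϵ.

δ = min(9/2, (9/2)ϵ)

Fix ϵ > 0. We want δ > 0 with 0 < |x − 10| < δ ⇒ |(-7x - 2)/(x - 1) + 8| < ϵ.
Combining over a common denominator, (-7x - 2)/(x - 1) + 8 = [(-7x - 2)·9 − (-72)·(x - 1)] / [9·(x - 1)] = 9(x − 10) / (9(x - 1)).
So |(-7x - 2)/(x - 1) + 8| = 9|x − 10| / (9·|x − 1|).
Restrict δ ≤ 9/2. Then |x − 10| < 9/2 gives |x − 1| = |(x − 10) + 9| ≥ 9 − 9/2 = 9/2.
Hence |(-7x - 2)/(x - 1) + 8| < 9|x − 10|/(9·(9/2)) = (2/9)|x − 10|, which is < ϵ once |x − 10| < (9/2)ϵ.
Take δ = min(9/2, (9/2)ϵ). Then 0 < |x − 10| < δ forces both bounds, so |(-7x - 2)/(x - 1) + 8| < ϵ.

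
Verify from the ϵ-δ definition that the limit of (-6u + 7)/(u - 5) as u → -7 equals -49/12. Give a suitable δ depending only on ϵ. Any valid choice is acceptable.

Let ϵ > 0. We want δ > 0 with 0 < |u + 7| < δ ⇒ |(-6u + 7)/(u - 5) + 49/12| < ϵ.
Combining over a common denominator, (-6u + 7)/(u - 5) + 49/12 = [(-6u + 7)·(-12) − 49·(u - 5)] / [(-12)·(u - 5)] = 23(u + 7) / ((-12)(u - 5)).
So |(-6u + 7)/(u - 5) + 49/12| = 23|u + 7| / (12·|u − 5|).
Require δ ≤ 6, so |u − 5| ≥ |-12| − |u + 7| > 12 − 6 = 6.
Hence |(-6u + 7)/(u - 5) + 49/12| < 23|u + 7|/(12·6) = (23/72)|u + 7|, which is < ϵ once |u + 7| < (72/23)ϵ.
Take δ = min(6, (72/23)ϵ). Then 0 < |u + 7| < δ forces both bounds, so |(-6u + 7)/(u - 5) + 49/12| < ϵ.

δ = min(6, (72/23)ϵ)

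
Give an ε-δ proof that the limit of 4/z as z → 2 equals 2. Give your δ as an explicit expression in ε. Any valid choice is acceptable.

δ = min(1, (1/2)ε)

Suppose ε > 0. We seek δ > 0 such that 0 < |z − 2| < δ implies |4/z − 2| < ε.
|4/z − 2| = 4·|2 − z|/(2·|z|) = 4|z − 2|/(2|z|).
Restrict δ ≤ 1. Then |z − 2| < 1 gives |z| > 1, so 2|z| > 2.
Then |4/z − 2| < 4|z − 2|/2, which is < ε when |z − 2| < (1/2)ε.
Take δ = min(1, (1/2)ε). Then 0 < |z − 2| < δ gives both |z − 2| < 1 and |z − 2| < (1/2)ε, so |4/z − 2| < ε.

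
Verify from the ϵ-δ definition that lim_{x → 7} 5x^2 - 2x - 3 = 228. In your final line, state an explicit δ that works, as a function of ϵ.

Suppose ϵ > 0. We want δ > 0 such that 0 < |x − 7| < δ implies |(5x^2 - 2x - 3) − 228| < ϵ.
(5x^2 - 2x - 3) − 228 = 5x^2 - 2x - 231 = (x − 7)(5x + 33).
So |(5x^2 - 2x - 3) − 228| = |x − 7|·|5x + 33|.
Assume first that |x − 7| < 2, so |x| < 9. Then |5x + 33| ≤ 5·9 + 33 = 78.
Hence |(5x^2 - 2x - 3) − 228| ≤ 78|x − 7| < ϵ provided |x − 7| < ϵ/78.
Choosing δ = min(2, ϵ/78) ensures both conditions, hence |(5x^2 - 2x - 3) − 228| < ϵ.

δ = min(2, ϵ/78)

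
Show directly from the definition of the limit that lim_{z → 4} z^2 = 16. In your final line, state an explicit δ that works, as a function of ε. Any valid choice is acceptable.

Let ε > 0 be given. We seek δ > 0 with 0 < |z − 4| < δ ⇒ |z^2 − 16| < ε.
Factor: z^2 − 16 = (z − 4)(z + 4), so |z^2 − 16| = |z − 4|·|z + 4|.
Impose δ ≤ 2 so that |z| < 6; then |z + 4| ≤ 10.
Hence |z^2 − 16| ≤ 10|z − 4|, which is < ε once |z − 4| < ε/10.
Take δ = min(2, ε/10). If 0 < |z − 4| < δ then both bounds hold and |z^2 − 16| ≤ 10|z − 4| < 10·(ε/10) = ε.

δ = min(2, ε/10)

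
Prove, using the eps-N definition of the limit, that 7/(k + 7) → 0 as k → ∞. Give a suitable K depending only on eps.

K = 7/eps

Suppose eps > 0. For k ≥ 1, |7/(k + 7) − 0| = 7/(k + 7) ≤ 7/k.
We need 7/k < eps, i.e. k > 7/eps.
Take K = 7/eps. If k > K then |7/(k + 7)| ≤ 7/k < eps.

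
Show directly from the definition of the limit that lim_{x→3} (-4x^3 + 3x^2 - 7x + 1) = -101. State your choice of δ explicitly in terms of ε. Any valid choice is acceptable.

Fix ε > 0. We want δ > 0 such that 0 < |x − 3| < δ implies |(-4x^3 + 3x^2 - 7x + 1) + 101| < ε.
(-4x^3 + 3x^2 - 7x + 1) + 101 = -4x^3 + 3x^2 - 7x + 102 = (x − 3)(-4x^2 - 9x - 34).
So |(-4x^3 + 3x^2 - 7x + 1) + 101| = |x − 3|·|-4x^2 - 9x - 34|.
Assume first that |x − 3| < 1, so |x| < 4. Then |-4x^2 - 9x - 34| ≤ 4·4^2 + 9·4 + 34 = 134.
Hence |(-4x^3 + 3x^2 - 7x + 1) + 101| ≤ 134|x − 3| < ε provided |x − 3| < ε/134.
Choosing δ = min(1, ε/134) ensures both conditions, hence |(-4x^3 + 3x^2 - 7x + 1) + 101| < ε.

δ = min(1, ε/134)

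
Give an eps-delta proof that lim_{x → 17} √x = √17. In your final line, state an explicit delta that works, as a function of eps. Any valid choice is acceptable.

Suppose eps > 0. We want delta > 0 such that 0 < |x − 17| < delta implies |√x − √17| < eps.
Multiplying by the conjugate, |√x − √17| = |x − 17|/(√x + √17).
Restrict delta ≤ 17 so that |x − 17| < 17 forces x > 0, and then √x + √17 > √17.
Hence |√x − √17| < |x − 17|/√17, which is < eps once |x − 17| < √17·eps.
Take delta = min(17, √17·eps). If 0 < |x − 17| < delta then x > 0 and |√x − √17| < |x − 17|/√17 < eps.

delta = min(17, √17·eps)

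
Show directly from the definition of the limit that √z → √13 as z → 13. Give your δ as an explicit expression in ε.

Let ε > 0 be given. We want δ > 0 such that 0 < |z − 13| < δ implies |√z − √13| < ε.
Multiplying by the conjugate, |√z − √13| = |z − 13|/(√z + √13).
Restrict δ ≤ 13 so that |z − 13| < 13 forces z > 0, and then √z + √13 > √13.
Hence |√z − √13| < |z − 13|/√13, which is < ε once |z − 13| < √13·ε.
Take δ = min(13, √13·ε). If 0 < |z − 13| < δ then z > 0 and |√z − √13| < |z − 13|/√13 < ε.

δ = min(13, √13·ε)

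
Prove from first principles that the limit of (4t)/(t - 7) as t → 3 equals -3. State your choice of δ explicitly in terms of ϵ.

Let ϵ > 0 be given. We want δ > 0 with 0 < |t − 3| < δ ⇒ |(4t)/(t - 7) + 3| < ϵ.
Combining over a common denominator, (4t)/(t - 7) + 3 = [(4t)·(-4) − 12·(t - 7)] / [(-4)·(t - 7)] = -28(t − 3) / ((-4)(t - 7)).
So |(4t)/(t - 7) + 3| = 28|t − 3| / (4·|t − 7|).
Require δ ≤ 2, so |t − 7| ≥ |-4| − |t − 3| > 4 − 2 = 2.
Hence |(4t)/(t - 7) + 3| < 28|t − 3|/(4·2) = (7/2)|t − 3|, which is < ϵ once |t − 3| < (2/7)ϵ.
Take δ = min(2, (2/7)ϵ). Then 0 < |t − 3| < δ forces both bounds, so |(4t)/(t - 7) + 3| < ϵ.

δ = min(2, (2/7)ϵ)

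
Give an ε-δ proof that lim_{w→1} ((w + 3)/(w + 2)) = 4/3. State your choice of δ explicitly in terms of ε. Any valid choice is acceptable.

Let ε > 0 be given. We want δ > 0 with 0 < |w − 1| < δ ⇒ |(w + 3)/(w + 2) − (4/3)| < ε.
Combining over a common denominator, (w + 3)/(w + 2) − (4/3) = [(w + 3)·3 − 4·(w + 2)] / [3·(w + 2)] = -1(w − 1) / (3(w + 2)).
So |(w + 3)/(w + 2) − (4/3)| = |w − 1| / (3·|w + 2|).
Require δ ≤ 3/2, so |w + 2| ≥ |3| − |w − 1| > 3 − 3/2 = 3/2.
Hence |(w + 3)/(w + 2) − (4/3)| < |w − 1|/(3·(3/2)) = (2/9)|w − 1|, which is < ε once |w − 1| < (9/2)ε.
Take δ = min(3/2, (9/2)ε). Then 0 < |w − 1| < δ forces both bounds, so |(w + 3)/(w + 2) − (4/3)| < ε.

δ = min(3/2, (9/2)ε)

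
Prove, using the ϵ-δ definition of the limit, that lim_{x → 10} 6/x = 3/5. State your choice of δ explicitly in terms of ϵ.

δ = min(5, (25/3)ϵ)

Let ϵ > 0. We seek δ > 0 such that 0 < |x − 10| < δ implies |6/x − (3/5)| < ϵ.
|6/x − (3/5)| = 6·|10 − x|/(10·|x|) = 6|x − 10|/(10|x|).
Require δ ≤ 5 so that |x| > 10 − 5 = 5, hence 10|x| > 50.
Then |6/x − (3/5)| < 6|x − 10|/50, which is < ϵ when |x − 10| < (25/3)ϵ.
Take δ = min(5, (25/3)ϵ). Then 0 < |x − 10| < δ gives both |x − 10| < 5 and |x − 10| < (25/3)ϵ, so |6/x − (3/5)| < ϵ.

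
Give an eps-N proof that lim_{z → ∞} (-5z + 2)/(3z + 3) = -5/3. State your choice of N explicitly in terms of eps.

N = (7/3)/eps

Fix eps > 0. We seek N > 0 such that z > N implies |(-5z + 2)/(3z + 3) + 5/3| < eps.
(-5z + 2)/(3z + 3) + 5/3 = (3(-5z + 2) − (-5)(3z + 3)) / (3(3z + 3)) = 21/(3(3z + 3)).
For z > 0 we have 3z + 3 > 3z, so |(-5z + 2)/(3z + 3) + 5/3| = 21/(3(3z + 3)) < 21/(3·3z) = (7/3)/z.
Thus |(-5z + 2)/(3z + 3) + 5/3| < eps whenever z > (7/3)/eps.
Take N = (7/3)/eps. If z > N then |(-5z + 2)/(3z + 3) + 5/3| < (7/3)/z < eps.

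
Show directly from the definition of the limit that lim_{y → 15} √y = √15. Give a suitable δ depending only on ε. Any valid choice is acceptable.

Let ε > 0. We want δ > 0 such that 0 < |y − 15| < δ implies |√y − √15| < ε.
Multiplying by the conjugate, |√y − √15| = |y − 15|/(√y + √15).
Restrict δ ≤ 15 so that |y − 15| < 15 forces y > 0, and then √y + √15 > √15.
Hence |√y − √15| < |y − 15|/√15, which is < ε once |y − 15| < √15·ε.
Take δ = min(15, √15·ε). If 0 < |y − 15| < δ then y > 0 and |√y − √15| < |y − 15|/√15 < ε.

δ = min(15, √15·ε)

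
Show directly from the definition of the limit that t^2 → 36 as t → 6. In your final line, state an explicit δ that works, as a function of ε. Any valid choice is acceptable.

Let ε > 0 be given. We seek δ > 0 with 0 < |t − 6| < δ ⇒ |t^2 − 36| < ε.
Factor: t^2 − 36 = (t − 6)(t + 6), so |t^2 − 36| = |t − 6|·|t + 6|.
Restrict δ ≤ 1. Then |t − 6| < 1 gives |t| < 7, so by the triangle inequality |t + 6| ≤ 7 + 6 = 13.
Hence |t^2 − 36| ≤ 13|t − 6|, which is < ε once |t − 6| < ε/13.
Take δ = min(1, ε/13). If 0 < |t − 6| < δ then both bounds hold and |t^2 − 36| ≤ 13|t − 6| < 13·(ε/13) = ε.

δ = min(1, ε/13)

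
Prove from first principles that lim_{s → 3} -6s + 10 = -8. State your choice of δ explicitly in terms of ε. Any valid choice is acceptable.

δ = ε/6

Suppose ε > 0. We need δ > 0 so that 0 < |s − 3| < δ implies |(-6s + 10) + 8| < ε.
|(-6s + 10) + 8| = |-6s + 18| = 6|s − 3|.
So 6|s − 3| < ε exactly when |s − 3| < ε/6.
Take δ = ε/6. If 0 < |s − 3| < δ then |(-6s + 10) + 8| = 6|s − 3| < 6·(ε/6) = ε.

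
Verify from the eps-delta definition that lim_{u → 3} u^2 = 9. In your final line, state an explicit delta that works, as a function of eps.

delta = min(1, eps/7)

Let eps > 0 be given. We seek delta > 0 with 0 < |u − 3| < delta ⇒ |u^2 − 9| < eps.
Factor: u^2 − 9 = (u − 3)(u + 3), so |u^2 − 9| = |u − 3|·|u + 3|.
Restrict delta ≤ 1. Then |u − 3| < 1 gives |u| < 4, so by the triangle inequality |u + 3| ≤ 4 + 3 = 7.
Hence |u^2 − 9| ≤ 7|u − 3|, which is < eps once |u − 3| < eps/7.
Take delta = min(1, eps/7). If 0 < |u − 3| < delta then both bounds hold and |u^2 − 9| ≤ 7|u − 3| < 7·(eps/7) = eps.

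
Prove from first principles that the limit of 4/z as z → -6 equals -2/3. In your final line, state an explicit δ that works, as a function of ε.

Suppose ε > 0. We seek δ > 0 such that 0 < |z + 6| < δ implies |4/z + 2/3| < ε.
|4/z + 2/3| = 4·|-6 − z|/(6·|z|) = 4|z + 6|/(6|z|).
Require δ ≤ 3 so that |z| > 6 − 3 = 3, hence 6|z| > 18.
Then |4/z + 2/3| < 4|z + 6|/18, which is < ε when |z + 6| < (9/2)ε.
Take δ = min(3, (9/2)ε). Then 0 < |z + 6| < δ gives both |z + 6| < 3 and |z + 6| < (9/2)ε, so |4/z + 2/3| < ε.

δ = min(3, (9/2)ε)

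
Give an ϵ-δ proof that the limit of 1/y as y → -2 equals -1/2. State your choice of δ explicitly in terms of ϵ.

δ = min(1, 2ϵ)

Let ϵ > 0 be given. We seek δ > 0 such that 0 < |y + 2| < δ implies |1/y + 1/2| < ϵ.
|1/y + 1/2| = |-2 − y|/(2·|y|) = |y + 2|/(2|y|).
Require δ ≤ 1 so that |y| > 2 − 1 = 1, hence 2|y| > 2.
Then |1/y + 1/2| < |y + 2|/2, which is < ϵ when |y + 2| < 2ϵ.
Take δ = min(1, 2ϵ). Then 0 < |y + 2| < δ gives both |y + 2| < 1 and |y + 2| < 2ϵ, so |1/y + 1/2| < ϵ.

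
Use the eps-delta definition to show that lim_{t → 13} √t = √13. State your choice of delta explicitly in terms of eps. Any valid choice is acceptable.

delta = min(13, √13·eps)

Let eps > 0. We want delta > 0 such that 0 < |t − 13| < delta implies |√t − √13| < eps.
Multiplying by the conjugate, |√t − √13| = |t − 13|/(√t + √13).
Restrict delta ≤ 13 so that |t − 13| < 13 forces t > 0, and then √t + √13 > √13.
Hence |√t − √13| < |t − 13|/√13, which is < eps once |t − 13| < √13·eps.
Take delta = min(13, √13·eps). If 0 < |t − 13| < delta then t > 0 and |√t − √13| < |t − 13|/√13 < eps.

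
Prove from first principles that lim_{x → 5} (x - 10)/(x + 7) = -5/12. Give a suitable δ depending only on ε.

δ = min(6, (72/17)ε)

Let ε > 0 be given. We want δ > 0 with 0 < |x − 5| < δ ⇒ |(x - 10)/(x + 7) + 5/12| < ε.
Combining over a common denominator, (x - 10)/(x + 7) + 5/12 = [(x - 10)·12 − (-5)·(x + 7)] / [12·(x + 7)] = 17(x − 5) / (12(x + 7)).
So |(x - 10)/(x + 7) + 5/12| = 17|x − 5| / (12·|x + 7|).
Restrict δ ≤ 6. Then |x − 5| < 6 gives |x + 7| = |(x − 5) + 12| ≥ 12 − 6 = 6.
Hence |(x - 10)/(x + 7) + 5/12| < 17|x − 5|/(12·6) = (17/72)|x − 5|, which is < ε once |x − 5| < (72/17)ε.
Take δ = min(6, (72/17)ε). Then 0 < |x − 5| < δ forces both bounds, so |(x - 10)/(x + 7) + 5/12| < ε.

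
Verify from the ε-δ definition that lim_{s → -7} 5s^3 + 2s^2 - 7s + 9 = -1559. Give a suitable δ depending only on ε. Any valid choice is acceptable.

δ = min(1, ε/808)

Let ε > 0 be given. We want δ > 0 such that 0 < |s + 7| < δ implies |(5s^3 + 2s^2 - 7s + 9) + 1559| < ε.
(5s^3 + 2s^2 - 7s + 9) + 1559 = 5s^3 + 2s^2 - 7s + 1568 = (s + 7)(5s^2 - 33s + 224).
So |(5s^3 + 2s^2 - 7s + 9) + 1559| = |s + 7|·|5s^2 - 33s + 224|.
Require δ ≤ 1. Then |s + 7| < 1 gives |s| < 8, and by the triangle inequality |5s^2 - 33s + 224| ≤ 5·8^2 + 33·8 + 224 = 808.
Hence |(5s^3 + 2s^2 - 7s + 9) + 1559| ≤ 808|s + 7| < ε provided |s + 7| < ε/808.
Choosing δ = min(1, ε/808) ensures both conditions, hence |(5s^3 + 2s^2 - 7s + 9) + 1559| < ε.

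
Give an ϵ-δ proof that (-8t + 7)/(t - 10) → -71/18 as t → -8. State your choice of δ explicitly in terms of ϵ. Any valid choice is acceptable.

δ = min(9, (162/73)ϵ)

Let ϵ > 0 be given. We want δ > 0 with 0 < |t + 8| < δ ⇒ |(-8t + 7)/(t - 10) + 71/18| < ϵ.
Combining over a common denominator, (-8t + 7)/(t - 10) + 71/18 = [(-8t + 7)·(-18) − 71·(t - 10)] / [(-18)·(t - 10)] = 73(t + 8) / ((-18)(t - 10)).
So |(-8t + 7)/(t - 10) + 71/18| = 73|t + 8| / (18·|t − 10|).
Require δ ≤ 9, so |t − 10| ≥ |-18| − |t + 8| > 18 − 9 = 9.
Hence |(-8t + 7)/(t - 10) + 71/18| < 73|t + 8|/(18·9) = (73/162)|t + 8|, which is < ϵ once |t + 8| < (162/73)ϵ.
Take δ = min(9, (162/73)ϵ). Then 0 < |t + 8| < δ forces both bounds, so |(-8t + 7)/(t - 10) + 71/18| < ϵ.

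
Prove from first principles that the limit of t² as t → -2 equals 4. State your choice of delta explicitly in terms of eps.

delta = min(1, eps/5)

Suppose eps > 0. We seek delta > 0 with 0 < |t + 2| < delta ⇒ |t² − 4| < eps.
Factor: t² − 4 = (t + 2)(t - 2), so |t² − 4| = |t + 2|·|t - 2|.
Restrict delta ≤ 1. Then |t + 2| < 1 gives |t| < 3, so by the triangle inequality |t - 2| ≤ 3 + 2 = 5.
Hence |t² − 4| ≤ 5|t + 2|, which is < eps once |t + 2| < eps/5.
Take delta = min(1, eps/5). If 0 < |t + 2| < delta then both bounds hold and |t² − 4| ≤ 5|t + 2| < 5·(eps/5) = eps.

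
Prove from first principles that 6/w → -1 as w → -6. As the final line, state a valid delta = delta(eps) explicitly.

Fix eps > 0. We seek delta > 0 such that 0 < |w + 6| < delta implies |6/w + 1| < eps.
|6/w + 1| = 6·|-6 − w|/(6·|w|) = 6|w + 6|/(6|w|).
Restrict delta ≤ 3. Then |w + 6| < 3 gives |w| > 3, so 6|w| > 18.
Then |6/w + 1| < 6|w + 6|/18, which is < eps when |w + 6| < 3eps.
Take delta = min(3, 3eps). Then 0 < |w + 6| < delta gives both |w + 6| < 3 and |w + 6| < 3eps, so |6/w + 1| < eps.

delta = min(3, 3eps)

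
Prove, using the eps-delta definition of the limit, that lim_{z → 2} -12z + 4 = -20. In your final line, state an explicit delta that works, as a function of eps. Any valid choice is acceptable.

delta = eps/12

Suppose eps > 0. We need delta > 0 so that 0 < |z − 2| < delta implies |(-12z + 4) + 20| < eps.
|(-12z + 4) + 20| = |-12z + 24| = 12|z − 2|.
So 12|z − 2| < eps exactly when |z − 2| < eps/12.
Choosing delta = eps/12 gives |(-12z + 4) + 20| = 12|z − 2| < eps whenever |z − 2| < delta.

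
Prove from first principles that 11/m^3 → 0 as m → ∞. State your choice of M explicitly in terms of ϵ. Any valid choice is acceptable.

M = (11/ϵ)^{1/3}

Suppose ϵ > 0. For m ≥ 1, |11/m^3 − 0| = 11/m^3.
11/m^3 < ϵ ⇔ m^3 > 11/ϵ ⇔ m > (11/ϵ)^{1/3}.
Take M = (11/ϵ)^{1/3}. Then m > M implies 11/m^3 < ϵ.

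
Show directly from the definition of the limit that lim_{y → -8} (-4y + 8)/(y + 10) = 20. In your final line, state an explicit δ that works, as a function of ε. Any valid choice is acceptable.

Suppose ε > 0. We want δ > 0 with 0 < |y + 8| < δ ⇒ |(-4y + 8)/(y + 10) − 20| < ε.
Combining over a common denominator, (-4y + 8)/(y + 10) − 20 = [(-4y + 8)·2 − 40·(y + 10)] / [2·(y + 10)] = -48(y + 8) / (2(y + 10)).
So |(-4y + 8)/(y + 10) − 20| = 48|y + 8| / (2·|y + 10|).
Require δ ≤ 1, so |y + 10| ≥ |2| − |y + 8| > 2 − 1 = 1.
Hence |(-4y + 8)/(y + 10) − 20| < 48|y + 8|/(2·1) = 24|y + 8|, which is < ε once |y + 8| < (1/24)ε.
Take δ = min(1, (1/24)ε). Then 0 < |y + 8| < δ forces both bounds, so |(-4y + 8)/(y + 10) − 20| < ε.

δ = min(1, (1/24)ε)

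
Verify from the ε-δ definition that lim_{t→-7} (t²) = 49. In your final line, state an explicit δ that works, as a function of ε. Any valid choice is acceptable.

δ = min(1, ε/15)

Suppose ε > 0. We seek δ > 0 with 0 < |t + 7| < δ ⇒ |t² − 49| < ε.
Factor: t² − 49 = (t + 7)(t - 7), so |t² − 49| = |t + 7|·|t - 7|.
Impose δ ≤ 1 so that |t| < 8; then |t - 7| ≤ 15.
Hence |t² − 49| ≤ 15|t + 7|, which is < ε once |t + 7| < ε/15.
Take δ = min(1, ε/15). If 0 < |t + 7| < δ then both bounds hold and |t² − 49| ≤ 15|t + 7| < 15·(ε/15) = ε.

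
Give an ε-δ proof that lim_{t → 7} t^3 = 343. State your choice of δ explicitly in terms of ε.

δ = min(1, ε/169)

Suppose ε > 0. We seek δ > 0 with 0 < |t − 7| < δ ⇒ |t^3 − 343| < ε.
Factor: t^3 − 343 = (t − 7)(t^2 + 7t + 49), so |t^3 − 343| = |t − 7|·|t^2 + 7t + 49|.
Restrict δ ≤ 1. Then |t − 7| < 1 gives |t| < 8, so by the triangle inequality |t^2 + 7t + 49| ≤ 8^2 + 7·8 + 49 = 169.
Hence |t^3 − 343| ≤ 169|t − 7|, which is < ε once |t − 7| < ε/169.
Take δ = min(1, ε/169). If 0 < |t − 7| < δ then both bounds hold and |t^3 − 343| ≤ 169|t − 7| < 169·(ε/169) = ε.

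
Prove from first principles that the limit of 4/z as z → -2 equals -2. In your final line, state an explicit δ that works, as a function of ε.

Fix ε > 0. We seek δ > 0 such that 0 < |z + 2| < δ implies |4/z + 2| < ε.
|4/z + 2| = 4·|-2 − z|/(2·|z|) = 4|z + 2|/(2|z|).
Restrict δ ≤ 1. Then |z + 2| < 1 gives |z| > 1, so 2|z| > 2.
Then |4/z + 2| < 4|z + 2|/2, which is < ε when |z + 2| < (1/2)ε.
Take δ = min(1, (1/2)ε). Then 0 < |z + 2| < δ gives both |z + 2| < 1 and |z + 2| < (1/2)ε, so |4/z + 2| < ε.

δ = min(1, (1/2)ε)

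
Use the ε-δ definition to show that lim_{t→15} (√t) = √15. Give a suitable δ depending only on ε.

Suppose ε > 0. We want δ > 0 such that 0 < |t − 15| < δ implies |√t − √15| < ε.
Rationalise: √t − √15 = (t − 15)/(√t + √15), so |√t − √15| = |t − 15|/(√t + √15).
Restrict δ ≤ 15 so that |t − 15| < 15 forces t > 0, and then √t + √15 > √15.
Hence |√t − √15| < |t − 15|/√15, which is < ε once |t − 15| < √15·ε.
Take δ = min(15, √15·ε). If 0 < |t − 15| < δ then t > 0 and |√t − √15| < |t − 15|/√15 < ε.

δ = min(15, √15·ε)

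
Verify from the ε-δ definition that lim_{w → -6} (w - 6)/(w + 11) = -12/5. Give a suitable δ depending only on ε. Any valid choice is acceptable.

Let ε > 0. We want δ > 0 with 0 < |w + 6| < δ ⇒ |(w - 6)/(w + 11) + 12/5| < ε.
Combining over a common denominator, (w - 6)/(w + 11) + 12/5 = [(w - 6)·5 − (-12)·(w + 11)] / [5·(w + 11)] = 17(w + 6) / (5(w + 11)).
So |(w - 6)/(w + 11) + 12/5| = 17|w + 6| / (5·|w + 11|).
Restrict δ ≤ 5/2. Then |w + 6| < 5/2 gives |w + 11| = |(w + 6) + 5| ≥ 5 − 5/2 = 5/2.
Hence |(w - 6)/(w + 11) + 12/5| < 17|w + 6|/(5·(5/2)) = (34/25)|w + 6|, which is < ε once |w + 6| < (25/34)ε.
Take δ = min(5/2, (25/34)ε). Then 0 < |w + 6| < δ forces both bounds, so |(w - 6)/(w + 11) + 12/5| < ε.

δ = min(5/2, (25/34)ε)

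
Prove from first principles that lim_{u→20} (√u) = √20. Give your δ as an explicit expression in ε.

Suppose ε > 0. We want δ > 0 such that 0 < |u − 20| < δ implies |√u − √20| < ε.
Multiplying by the conjugate, |√u − √20| = |u − 20|/(√u + √20).
Restrict δ ≤ 20 so that |u − 20| < 20 forces u > 0, and then √u + √20 > √20.
Hence |√u − √20| < |u − 20|/√20, which is < ε once |u − 20| < √20·ε.
Take δ = min(20, √20·ε). If 0 < |u − 20| < δ then u > 0 and |√u − √20| < |u − 20|/√20 < ε.

δ = min(20, √20·ε)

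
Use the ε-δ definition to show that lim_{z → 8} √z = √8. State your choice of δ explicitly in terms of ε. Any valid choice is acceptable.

Let ε > 0. We want δ > 0 such that 0 < |z − 8| < δ implies |√z − √8| < ε.
Rationalise: √z − √8 = (z − 8)/(√z + √8), so |√z − √8| = |z − 8|/(√z + √8).
Restrict δ ≤ 8 so that |z − 8| < 8 forces z > 0, and then √z + √8 > √8.
Hence |√z − √8| < |z − 8|/√8, which is < ε once |z − 8| < √8·ε.
Take δ = min(8, √8·ε). If 0 < |z − 8| < δ then z > 0 and |√z − √8| < |z − 8|/√8 < ε.

δ = min(8, √8·ε)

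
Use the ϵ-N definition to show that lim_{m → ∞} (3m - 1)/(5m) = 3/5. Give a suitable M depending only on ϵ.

M = (1/5)/ϵ

Suppose ϵ > 0. For m ≥ 1, |(3m - 1)/(5m) − (3/5)| = |-5|/(5(5m)) = 5/(5(5m)).
Since 5m ≥ 5m for m ≥ 1, this is ≤ 5/(5·5m) = (1/5)/m.
So |(3m - 1)/(5m) − (3/5)| < ϵ whenever m > (1/5)/ϵ.
Take M = (1/5)/ϵ. If m > M then |(3m - 1)/(5m) − (3/5)| ≤ (1/5)/m < ϵ.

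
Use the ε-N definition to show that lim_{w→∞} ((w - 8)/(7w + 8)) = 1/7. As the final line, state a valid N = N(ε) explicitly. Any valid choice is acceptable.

Let ε > 0 be given. We seek N > 0 such that w > N implies |(w - 8)/(7w + 8) − (1/7)| < ε.
(w - 8)/(7w + 8) − (1/7) = (7(w - 8) − (7w + 8)) / (7(7w + 8)) = -64/(7(7w + 8)).
For w > 0 we have 7w + 8 > 7w, so |(w - 8)/(7w + 8) − (1/7)| = 64/(7(7w + 8)) < 64/(7·7w) = (64/49)/w.
Thus |(w - 8)/(7w + 8) − (1/7)| < ε whenever w > (64/49)/ε.
Take N = (64/49)/ε. If w > N then |(w - 8)/(7w + 8) − (1/7)| < (64/49)/w < ε.

N = (64/49)/ε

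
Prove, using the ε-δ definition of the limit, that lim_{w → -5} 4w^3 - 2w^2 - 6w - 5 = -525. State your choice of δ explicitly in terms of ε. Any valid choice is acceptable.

δ = min(1, ε/380)

Suppose ε > 0. We want δ > 0 such that 0 < |w + 5| < δ implies |(4w^3 - 2w^2 - 6w - 5) + 525| < ε.
(4w^3 - 2w^2 - 6w - 5) + 525 = 4w^3 - 2w^2 - 6w + 520 = (w + 5)(4w^2 - 22w + 104).
So |(4w^3 - 2w^2 - 6w - 5) + 525| = |w + 5|·|4w^2 - 22w + 104|.
Require δ ≤ 1. Then |w + 5| < 1 gives |w| < 6, and by the triangle inequality |4w^2 - 22w + 104| ≤ 4·6^2 + 22·6 + 104 = 380.
Hence |(4w^3 - 2w^2 - 6w - 5) + 525| ≤ 380|w + 5| < ε provided |w + 5| < ε/380.
Take δ = min(1, ε/380). Then 0 < |w + 5| < δ gives both |w + 5| < 1 and |w + 5| < ε/380, so |(4w^3 - 2w^2 - 6w - 5) + 525| < ε.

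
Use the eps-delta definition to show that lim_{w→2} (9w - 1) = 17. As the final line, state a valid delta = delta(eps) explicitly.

delta = eps/9

Suppose eps > 0. We need delta > 0 so that 0 < |w − 2| < delta implies |(9w - 1) − 17| < eps.
Since (9w - 1) − 17 = 9(w − 2), we have |(9w - 1) − 17| = 9|w − 2|.
Thus it suffices that |w − 2| < eps/9.
Take delta = eps/9. If 0 < |w − 2| < delta then |(9w - 1) − 17| = 9|w − 2| < 9·(eps/9) = eps.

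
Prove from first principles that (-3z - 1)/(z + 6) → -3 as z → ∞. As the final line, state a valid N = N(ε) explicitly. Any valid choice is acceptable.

Suppose ε > 0. We seek N > 0 such that z > N implies |(-3z - 1)/(z + 6) + 3| < ε.
(-3z - 1)/(z + 6) + 3 = ((-3z - 1) − (-3)(z + 6)) / ((z + 6)) = 17/((z + 6)).
For z > 0 we have z + 6 > z, so |(-3z - 1)/(z + 6) + 3| = 17/((z + 6)) < 17/(z) = 17/z.
Thus |(-3z - 1)/(z + 6) + 3| < ε whenever z > 17/ε.
Take N = 17/ε. If z > N then |(-3z - 1)/(z + 6) + 3| < 17/z < ε.

N = 17/ε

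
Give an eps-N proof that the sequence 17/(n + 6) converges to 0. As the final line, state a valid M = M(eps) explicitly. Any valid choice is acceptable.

Let eps > 0 be given. For n ≥ 1, |17/(n + 6) − 0| = 17/(n + 6) ≤ 17/n.
We need 17/n < eps, i.e. n > 17/eps.
Take M = 17/eps. If n > M then |17/(n + 6)| ≤ 17/n < eps.

M = 17/eps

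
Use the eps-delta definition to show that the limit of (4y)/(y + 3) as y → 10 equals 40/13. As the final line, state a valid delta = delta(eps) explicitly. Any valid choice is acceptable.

delta = min(13/2, (169/24)eps)

Suppose eps > 0. We want delta > 0 with 0 < |y − 10| < delta ⇒ |(4y)/(y + 3) − (40/13)| < eps.
Combining over a common denominator, (4y)/(y + 3) − (40/13) = [(4y)·13 − 40·(y + 3)] / [13·(y + 3)] = 12(y − 10) / (13(y + 3)).
So |(4y)/(y + 3) − (40/13)| = 12|y − 10| / (13·|y + 3|).
Restrict delta ≤ 13/2. Then |y − 10| < 13/2 gives |y + 3| = |(y − 10) + 13| ≥ 13 − 13/2 = 13/2.
Hence |(4y)/(y + 3) − (40/13)| < 12|y − 10|/(13·(13/2)) = (24/169)|y − 10|, which is < eps once |y − 10| < (169/24)eps.
Take delta = min(13/2, (169/24)eps). Then 0 < |y − 10| < delta forces both bounds, so |(4y)/(y + 3) − (40/13)| < eps.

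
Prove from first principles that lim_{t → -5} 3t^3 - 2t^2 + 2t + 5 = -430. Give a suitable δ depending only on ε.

Let ε > 0. We want δ > 0 such that 0 < |t + 5| < δ implies |(3t^3 - 2t^2 + 2t + 5) + 430| < ε.
(3t^3 - 2t^2 + 2t + 5) + 430 = 3t^3 - 2t^2 + 2t + 435 = (t + 5)(3t^2 - 17t + 87).
So |(3t^3 - 2t^2 + 2t + 5) + 430| = |t + 5|·|3t^2 - 17t + 87|.
Require δ ≤ 2. Then |t + 5| < 2 gives |t| < 7, and by the triangle inequality |3t^2 - 17t + 87| ≤ 3·7^2 + 17·7 + 87 = 353.
Hence |(3t^3 - 2t^2 + 2t + 5) + 430| ≤ 353|t + 5| < ε provided |t + 5| < ε/353.
Choosing δ = min(2, ε/353) ensures both conditions, hence |(3t^3 - 2t^2 + 2t + 5) + 430| < ε.

δ = min(2, ε/353)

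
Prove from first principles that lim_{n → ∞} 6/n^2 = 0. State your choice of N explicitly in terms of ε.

N = (6/ε)^{1/2}

Fix ε > 0. For n ≥ 1, |6/n^2 − 0| = 6/n^2.
6/n^2 < ε ⇔ n^2 > 6/ε ⇔ n > (6/ε)^{1/2}.
Take N = (6/ε)^{1/2}. Then n > N implies 6/n^2 < ε.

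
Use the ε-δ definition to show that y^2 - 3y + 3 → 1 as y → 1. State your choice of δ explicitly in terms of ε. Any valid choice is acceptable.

δ = min(2, ε/5)

Fix ε > 0. We want δ > 0 such that 0 < |y − 1| < δ implies |(y^2 - 3y + 3) − 1| < ε.
(y^2 - 3y + 3) − 1 = y^2 - 3y + 2 = (y − 1)(y - 2).
So |(y^2 - 3y + 3) − 1| = |y − 1|·|y - 2|.
Assume first that |y − 1| < 2, so |y| < 3. Then |y - 2| ≤ 3 + 2 = 5.
Hence |(y^2 - 3y + 3) − 1| ≤ 5|y − 1| < ε provided |y − 1| < ε/5.
Choosing δ = min(2, ε/5) ensures both conditions, hence |(y^2 - 3y + 3) − 1| < ε.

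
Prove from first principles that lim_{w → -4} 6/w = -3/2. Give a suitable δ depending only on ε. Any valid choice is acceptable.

δ = min(2, (4/3)ε)

Let ε > 0 be given. We seek δ > 0 such that 0 < |w + 4| < δ implies |6/w + 3/2| < ε.
|6/w + 3/2| = 6·|-4 − w|/(4·|w|) = 6|w + 4|/(4|w|).
Require δ ≤ 2 so that |w| > 4 − 2 = 2, hence 4|w| > 8.
Then |6/w + 3/2| < 6|w + 4|/8, which is < ε when |w + 4| < (4/3)ε.
Take δ = min(2, (4/3)ε). Then 0 < |w + 4| < δ gives both |w + 4| < 2 and |w + 4| < (4/3)ε, so |6/w + 3/2| < ε.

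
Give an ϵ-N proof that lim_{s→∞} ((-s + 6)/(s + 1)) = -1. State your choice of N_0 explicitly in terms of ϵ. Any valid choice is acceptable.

N_0 = 7/ϵ

Fix ϵ > 0. We seek N_0 > 0 such that s > N_0 implies |(-s + 6)/(s + 1) + 1| < ϵ.
(-s + 6)/(s + 1) + 1 = ((-s + 6) − (-1)(s + 1)) / ((s + 1)) = 7/((s + 1)).
For s > 0 we have s + 1 > s, so |(-s + 6)/(s + 1) + 1| = 7/((s + 1)) < 7/(s) = 7/s.
Thus |(-s + 6)/(s + 1) + 1| < ϵ whenever s > 7/ϵ.
Take N_0 = 7/ϵ. If s > N_0 then |(-s + 6)/(s + 1) + 1| < 7/s < ϵ.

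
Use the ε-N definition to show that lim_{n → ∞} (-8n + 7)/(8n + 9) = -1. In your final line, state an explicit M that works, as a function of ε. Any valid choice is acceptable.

M = 2/ε

Let ε > 0 be given. For n ≥ 1, |(-8n + 7)/(8n + 9) + 1| = |128|/(8(8n + 9)) = 128/(8(8n + 9)).
Since 8n + 9 ≥ 8n for n ≥ 1, this is ≤ 128/(8·8n) = 2/n.
So |(-8n + 7)/(8n + 9) + 1| < ε whenever n > 2/ε.
Take M = 2/ε. If n > M then |(-8n + 7)/(8n + 9) + 1| ≤ 2/n < ε.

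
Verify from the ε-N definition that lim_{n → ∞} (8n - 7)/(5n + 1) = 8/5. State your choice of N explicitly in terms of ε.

N = (43/25)/ε

Let ε > 0. For n ≥ 1, |(8n - 7)/(5n + 1) − (8/5)| = |-43|/(5(5n + 1)) = 43/(5(5n + 1)).
Since 5n + 1 ≥ 5n for n ≥ 1, this is ≤ 43/(5·5n) = (43/25)/n.
So |(8n - 7)/(5n + 1) − (8/5)| < ε whenever n > (43/25)/ε.
Take N = (43/25)/ε. If n > N then |(8n - 7)/(5n + 1) − (8/5)| ≤ (43/25)/n < ε.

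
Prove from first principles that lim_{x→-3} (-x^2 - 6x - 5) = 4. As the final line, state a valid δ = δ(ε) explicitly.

δ = min(2, ε/8)

Let ε > 0. We want δ > 0 such that 0 < |x + 3| < δ implies |(-x^2 - 6x - 5) − 4| < ε.
(-x^2 - 6x - 5) − 4 = -x^2 - 6x - 9 = (x + 3)(-x - 3).
So |(-x^2 - 6x - 5) − 4| = |x + 3|·|-x - 3|.
Assume first that |x + 3| < 2, so |x| < 5. Then |-x - 3| ≤ 5 + 3 = 8.
Hence |(-x^2 - 6x - 5) − 4| ≤ 8|x + 3| < ε provided |x + 3| < ε/8.
Choosing δ = min(2, ε/8) ensures both conditions, hence |(-x^2 - 6x - 5) − 4| < ε.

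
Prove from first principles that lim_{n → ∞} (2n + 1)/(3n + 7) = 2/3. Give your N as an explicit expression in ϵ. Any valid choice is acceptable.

Let ϵ > 0. For n ≥ 1, |(2n + 1)/(3n + 7) − (2/3)| = |-11|/(3(3n + 7)) = 11/(3(3n + 7)).
Since 3n + 7 ≥ 3n for n ≥ 1, this is ≤ 11/(3·3n) = (11/9)/n.
So |(2n + 1)/(3n + 7) − (2/3)| < ϵ whenever n > (11/9)/ϵ.
Take N = (11/9)/ϵ. If n > N then |(2n + 1)/(3n + 7) − (2/3)| ≤ (11/9)/n < ϵ.

N = (11/9)/ϵ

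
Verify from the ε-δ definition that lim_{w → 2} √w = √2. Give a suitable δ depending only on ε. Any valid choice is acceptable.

δ = min(2, √2·ε)

Let ε > 0 be given. We want δ > 0 such that 0 < |w − 2| < δ implies |√w − √2| < ε.
Rationalise: √w − √2 = (w − 2)/(√w + √2), so |√w − √2| = |w − 2|/(√w + √2).
Restrict δ ≤ 2 so that |w − 2| < 2 forces w > 0, and then √w + √2 > √2.
Hence |√w − √2| < |w − 2|/√2, which is < ε once |w − 2| < √2·ε.
Take δ = min(2, √2·ε). If 0 < |w − 2| < δ then w > 0 and |√w − √2| < |w − 2|/√2 < ε.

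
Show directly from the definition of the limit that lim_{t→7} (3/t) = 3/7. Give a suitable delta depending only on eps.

Suppose eps > 0. We seek delta > 0 such that 0 < |t − 7| < delta implies |3/t − (3/7)| < eps.
|3/t − (3/7)| = 3·|7 − t|/(7·|t|) = 3|t − 7|/(7|t|).
Require delta ≤ 7/2 so that |t| > 7 − 7/2 = 7/2, hence 7|t| > 49/2.
Then |3/t − (3/7)| < 3|t − 7|/(49/2), which is < eps when |t − 7| < (49/6)eps.
Take delta = min(7/2, (49/6)eps). Then 0 < |t − 7| < delta gives both |t − 7| < 7/2 and |t − 7| < (49/6)eps, so |3/t − (3/7)| < eps.

delta = min(7/2, (49/6)eps)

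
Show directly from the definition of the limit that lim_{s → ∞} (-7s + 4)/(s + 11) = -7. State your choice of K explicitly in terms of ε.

K = 81/ε

Let ε > 0 be given. We seek K > 0 such that s > K implies |(-7s + 4)/(s + 11) + 7| < ε.
(-7s + 4)/(s + 11) + 7 = ((-7s + 4) − (-7)(s + 11)) / ((s + 11)) = 81/((s + 11)).
For s > 0 we have s + 11 > s, so |(-7s + 4)/(s + 11) + 7| = 81/((s + 11)) < 81/(s) = 81/s.
Thus |(-7s + 4)/(s + 11) + 7| < ε whenever s > 81/ε.
Take K = 81/ε. If s > K then |(-7s + 4)/(s + 11) + 7| < 81/s < ε.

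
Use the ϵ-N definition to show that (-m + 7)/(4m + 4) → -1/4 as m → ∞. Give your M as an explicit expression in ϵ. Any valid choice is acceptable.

M = 2/ϵ

Suppose ϵ > 0. For m ≥ 1, |(-m + 7)/(4m + 4) + 1/4| = |32|/(4(4m + 4)) = 32/(4(4m + 4)).
Since 4m + 4 ≥ 4m for m ≥ 1, this is ≤ 32/(4·4m) = 2/m.
So |(-m + 7)/(4m + 4) + 1/4| < ϵ whenever m > 2/ϵ.
Take M = 2/ϵ. If m > M then |(-m + 7)/(4m + 4) + 1/4| ≤ 2/m < ϵ.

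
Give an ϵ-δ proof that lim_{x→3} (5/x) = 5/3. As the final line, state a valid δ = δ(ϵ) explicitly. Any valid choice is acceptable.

Let ϵ > 0. We seek δ > 0 such that 0 < |x − 3| < δ implies |5/x − (5/3)| < ϵ.
|5/x − (5/3)| = 5·|3 − x|/(3·|x|) = 5|x − 3|/(3|x|).
Restrict δ ≤ 3/2. Then |x − 3| < 3/2 gives |x| > 3/2, so 3|x| > 9/2.
Then |5/x − (5/3)| < 5|x − 3|/(9/2), which is < ϵ when |x − 3| < (9/10)ϵ.
Take δ = min(3/2, (9/10)ϵ). Then 0 < |x − 3| < δ gives both |x − 3| < 3/2 and |x − 3| < (9/10)ϵ, so |5/x − (5/3)| < ϵ.

δ = min(3/2, (9/10)ϵ)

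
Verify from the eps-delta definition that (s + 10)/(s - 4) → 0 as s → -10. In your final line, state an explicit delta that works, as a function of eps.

Suppose eps > 0. We want delta > 0 with 0 < |s + 10| < delta ⇒ |(s + 10)/(s - 4) − 0| < eps.
Combining over a common denominator, (s + 10)/(s - 4) − 0 = [(s + 10)·(-14) − 0·(s - 4)] / [(-14)·(s - 4)] = -14(s + 10) / ((-14)(s - 4)).
So |(s + 10)/(s - 4) − 0| = 14|s + 10| / (14·|s − 4|).
Require delta ≤ 7, so |s − 4| ≥ |-14| − |s + 10| > 14 − 7 = 7.
Hence |(s + 10)/(s - 4) − 0| < 14|s + 10|/(14·7) = (1/7)|s + 10|, which is < eps once |s + 10| < 7eps.
Take delta = min(7, 7eps). Then 0 < |s + 10| < delta forces both bounds, so |(s + 10)/(s - 4) − 0| < eps.

delta = min(7, 7eps)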